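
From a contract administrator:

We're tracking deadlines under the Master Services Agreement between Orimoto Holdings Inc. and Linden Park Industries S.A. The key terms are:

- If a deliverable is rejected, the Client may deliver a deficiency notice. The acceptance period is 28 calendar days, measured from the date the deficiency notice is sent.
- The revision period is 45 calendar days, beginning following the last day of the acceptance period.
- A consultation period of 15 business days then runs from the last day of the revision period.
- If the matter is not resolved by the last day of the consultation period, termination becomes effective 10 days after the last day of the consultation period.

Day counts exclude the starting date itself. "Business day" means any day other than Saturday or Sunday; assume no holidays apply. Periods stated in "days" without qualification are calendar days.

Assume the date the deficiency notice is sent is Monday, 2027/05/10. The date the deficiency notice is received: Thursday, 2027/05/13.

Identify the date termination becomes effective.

The last day of the acceptance period: 2027/05/10 + 28 days = 2027/06/07.
The last day of the revision period: 2027/06/07 + 45 days = 2027/07/22.
The last day of the consultation period: 15 business days after Thursday, 2027/07/22, skipping weekends — Jul 23, Jul 26, Jul 27, Jul 28, …, Aug 10, Aug 11, Aug 12 — lands on Thursday, 2027/08/12.
Adding 10 calendar days to 2027/08/12 gives 2027/08/22, which is the date termination becomes effective.

2027/08/22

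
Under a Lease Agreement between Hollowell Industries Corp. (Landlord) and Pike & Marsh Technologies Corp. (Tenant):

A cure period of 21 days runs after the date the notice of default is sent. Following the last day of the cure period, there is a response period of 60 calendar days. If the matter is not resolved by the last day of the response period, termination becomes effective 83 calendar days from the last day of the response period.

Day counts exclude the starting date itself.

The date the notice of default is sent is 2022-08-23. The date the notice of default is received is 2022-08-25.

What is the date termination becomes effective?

2023-02-03

The last day of the cure period: 2022-08-23 + 21 days = 2022-09-13.
The last day of the response period: 60 calendar days after 2022-09-13 is 2022-11-12.
The date termination becomes effective: 83 calendar days after 2022-11-12 is 2023-02-03.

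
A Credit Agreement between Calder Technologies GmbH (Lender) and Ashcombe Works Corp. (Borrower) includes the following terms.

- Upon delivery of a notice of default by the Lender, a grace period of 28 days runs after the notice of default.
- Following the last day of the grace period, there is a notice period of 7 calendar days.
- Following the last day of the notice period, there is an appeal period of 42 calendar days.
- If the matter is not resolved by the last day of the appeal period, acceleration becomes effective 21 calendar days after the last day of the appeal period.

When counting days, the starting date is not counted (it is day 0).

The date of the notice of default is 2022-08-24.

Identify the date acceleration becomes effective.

2022-11-30

Adding 28 calendar days to 2022-08-24 gives 2022-09-21, which is the last day of the grace period.
The last day of the notice period: 7 calendar days after 2022-09-21 is 2022-09-28.
The last day of the appeal period: 42 calendar days after 2022-09-28 is 2022-11-09.
The date acceleration becomes effective: 2022-11-09 + 21 days = 2022-11-30.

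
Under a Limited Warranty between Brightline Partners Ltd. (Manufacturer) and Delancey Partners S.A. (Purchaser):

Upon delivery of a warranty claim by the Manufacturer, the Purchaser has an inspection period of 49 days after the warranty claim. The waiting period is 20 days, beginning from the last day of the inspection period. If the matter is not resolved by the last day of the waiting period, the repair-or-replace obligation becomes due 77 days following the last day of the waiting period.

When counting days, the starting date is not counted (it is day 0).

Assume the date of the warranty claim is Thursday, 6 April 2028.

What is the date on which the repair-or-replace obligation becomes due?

30 August 2028

The last day of the inspection period: 6 April 2028 + 49 days = 25 May 2028.
The last day of the waiting period: 20 calendar days after 25 May 2028 is 14 June 2028.
The date on which the repair-or-replace obligation becomes due: 14 June 2028 + 77 days = 30 August 2028.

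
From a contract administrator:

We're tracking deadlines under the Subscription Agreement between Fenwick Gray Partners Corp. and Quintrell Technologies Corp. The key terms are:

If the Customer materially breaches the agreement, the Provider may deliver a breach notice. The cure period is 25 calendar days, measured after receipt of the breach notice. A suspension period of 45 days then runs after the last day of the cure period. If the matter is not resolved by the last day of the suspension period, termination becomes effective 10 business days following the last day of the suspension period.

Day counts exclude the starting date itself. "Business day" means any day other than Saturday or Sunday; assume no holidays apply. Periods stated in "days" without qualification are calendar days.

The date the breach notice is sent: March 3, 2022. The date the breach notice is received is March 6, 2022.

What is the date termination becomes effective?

The last day of the cure period: 25 calendar days after March 6, 2022 is March 31, 2022.
The last day of the suspension period: March 31, 2022 + 45 days = May 15, 2022.
From Sunday, May 15, 2022, 10 business days (May 16, May 17, May 18, May 19, May 20, May 23, May 24, May 25, May 26, May 27, skipping weekends) brings us to Friday, May 27, 2022, which is the date termination becomes effective.

May 27, 2022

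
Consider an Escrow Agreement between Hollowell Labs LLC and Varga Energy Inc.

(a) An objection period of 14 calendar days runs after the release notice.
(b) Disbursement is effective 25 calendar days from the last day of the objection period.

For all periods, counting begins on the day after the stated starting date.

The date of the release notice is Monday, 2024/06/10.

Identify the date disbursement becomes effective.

2024/07/19

The last day of the objection period: 2024/06/10 + 14 days = 2024/06/24.
Adding 25 calendar days to 2024/06/24 gives 2024/07/19, which is the date disbursement becomes effective.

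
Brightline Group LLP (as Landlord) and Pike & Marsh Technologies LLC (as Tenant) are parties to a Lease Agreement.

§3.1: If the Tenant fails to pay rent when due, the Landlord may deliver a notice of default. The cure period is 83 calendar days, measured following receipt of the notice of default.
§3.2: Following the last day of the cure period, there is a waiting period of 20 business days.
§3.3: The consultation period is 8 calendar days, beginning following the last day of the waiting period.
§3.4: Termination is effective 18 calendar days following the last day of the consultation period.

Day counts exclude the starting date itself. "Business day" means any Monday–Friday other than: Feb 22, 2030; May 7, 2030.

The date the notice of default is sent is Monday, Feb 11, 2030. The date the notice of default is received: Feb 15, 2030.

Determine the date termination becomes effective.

Jul 2, 2030

The last day of the cure period: Feb 15, 2030 + 83 days = May 9, 2030.
The last day of the waiting period: 20 business days after Thursday, May 9, 2030, skipping weekends — May 10, May 13, May 14, May 15, …, Jun 4, Jun 5, Jun 6 — lands on Thursday, Jun 6, 2030.
The last day of the consultation period: 8 calendar days after Jun 6, 2030 is Jun 14, 2030.
Adding 18 calendar days to Jun 14, 2030 gives Jul 2, 2030, which is the date termination becomes effective.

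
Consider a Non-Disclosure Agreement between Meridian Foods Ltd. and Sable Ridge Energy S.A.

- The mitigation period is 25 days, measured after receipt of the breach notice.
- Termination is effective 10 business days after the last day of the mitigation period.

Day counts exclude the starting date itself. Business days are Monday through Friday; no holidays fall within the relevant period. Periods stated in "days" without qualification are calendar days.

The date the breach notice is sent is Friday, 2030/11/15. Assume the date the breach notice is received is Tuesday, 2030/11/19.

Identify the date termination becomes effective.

2030/12/27

The last day of the mitigation period: 2030/11/19 + 25 days = 2030/12/14.
The date termination becomes effective: 10 business days after Saturday, 2030/12/14, skipping weekends — Dec 16, Dec 17, Dec 18, Dec 19, Dec 20, Dec 23, Dec 24, Dec 25, Dec 26, Dec 27 — lands on Friday, 2030/12/27.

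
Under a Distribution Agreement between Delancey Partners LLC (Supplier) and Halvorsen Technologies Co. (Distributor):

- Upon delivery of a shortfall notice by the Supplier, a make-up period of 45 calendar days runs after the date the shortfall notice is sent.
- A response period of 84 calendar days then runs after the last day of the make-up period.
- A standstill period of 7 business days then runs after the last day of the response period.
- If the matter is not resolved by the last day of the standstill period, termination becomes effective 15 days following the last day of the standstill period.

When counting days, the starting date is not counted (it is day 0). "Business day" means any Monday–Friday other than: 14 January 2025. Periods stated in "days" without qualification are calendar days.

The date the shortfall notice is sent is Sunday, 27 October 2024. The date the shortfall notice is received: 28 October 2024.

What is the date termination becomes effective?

The last day of the make-up period: 45 calendar days after 27 October 2024 is 11 December 2024.
The last day of the response period: 84 calendar days after 11 December 2024 is 5 March 2025.
The last day of the standstill period: counting 7 business days from Wednesday, 5 March 2025 (Mar 6, Mar 7, Mar 10, Mar 11, Mar 12, Mar 13, Mar 14, skipping weekends) reaches Friday, 14 March 2025.
The date termination becomes effective: 15 calendar days after 14 March 2025 is 29 March 2025.

29 March 2025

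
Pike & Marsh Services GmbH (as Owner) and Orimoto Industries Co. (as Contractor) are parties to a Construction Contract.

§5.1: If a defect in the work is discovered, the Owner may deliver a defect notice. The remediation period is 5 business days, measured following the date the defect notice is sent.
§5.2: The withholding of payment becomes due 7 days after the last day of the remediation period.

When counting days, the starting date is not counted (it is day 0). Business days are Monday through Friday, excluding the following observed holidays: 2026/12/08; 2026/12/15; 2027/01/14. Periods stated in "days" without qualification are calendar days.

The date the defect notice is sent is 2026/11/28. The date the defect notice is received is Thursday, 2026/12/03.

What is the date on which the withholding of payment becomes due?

From Saturday, 2026/11/28, 5 business days (Nov 30, Dec 1, Dec 2, Dec 3, Dec 4, skipping weekends) brings us to Friday, 2026/12/04, which is the last day of the remediation period.
The date on which the withholding of payment becomes due: 2026/12/04 + 7 days = 2026/12/11.

2026/12/11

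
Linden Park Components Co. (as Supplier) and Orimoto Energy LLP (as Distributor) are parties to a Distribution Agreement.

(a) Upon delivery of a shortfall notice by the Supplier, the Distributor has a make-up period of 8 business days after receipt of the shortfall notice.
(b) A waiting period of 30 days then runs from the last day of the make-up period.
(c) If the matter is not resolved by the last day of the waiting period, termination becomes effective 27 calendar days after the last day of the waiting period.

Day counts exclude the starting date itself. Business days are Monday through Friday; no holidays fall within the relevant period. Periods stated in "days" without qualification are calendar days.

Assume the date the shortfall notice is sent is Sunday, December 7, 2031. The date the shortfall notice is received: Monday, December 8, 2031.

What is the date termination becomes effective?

The last day of the make-up period: 8 business days after Monday, December 8, 2031, skipping weekends — Dec 9, Dec 10, Dec 11, Dec 12, Dec 15, Dec 16, Dec 17, Dec 18 — lands on Thursday, December 18, 2031.
The last day of the waiting period: 30 calendar days after December 18, 2031 is January 17, 2032.
The date termination becomes effective: January 17, 2032 + 27 days = February 13, 2032.

February 13, 2032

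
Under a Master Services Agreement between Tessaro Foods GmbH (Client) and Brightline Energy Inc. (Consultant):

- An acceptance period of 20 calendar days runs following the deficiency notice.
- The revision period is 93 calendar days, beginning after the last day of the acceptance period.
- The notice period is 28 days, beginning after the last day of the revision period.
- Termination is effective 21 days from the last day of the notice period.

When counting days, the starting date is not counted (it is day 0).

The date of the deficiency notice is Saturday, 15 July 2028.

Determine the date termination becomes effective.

Adding 20 calendar days to 15 July 2028 gives 4 August 2028, which is the last day of the acceptance period.
The last day of the revision period: 4 August 2028 + 93 days = 5 November 2028.
Adding 28 calendar days to 5 November 2028 gives 3 December 2028, which is the last day of the notice period.
Adding 21 calendar days to 3 December 2028 gives 24 December 2028, which is the date termination becomes effective.

24 December 2028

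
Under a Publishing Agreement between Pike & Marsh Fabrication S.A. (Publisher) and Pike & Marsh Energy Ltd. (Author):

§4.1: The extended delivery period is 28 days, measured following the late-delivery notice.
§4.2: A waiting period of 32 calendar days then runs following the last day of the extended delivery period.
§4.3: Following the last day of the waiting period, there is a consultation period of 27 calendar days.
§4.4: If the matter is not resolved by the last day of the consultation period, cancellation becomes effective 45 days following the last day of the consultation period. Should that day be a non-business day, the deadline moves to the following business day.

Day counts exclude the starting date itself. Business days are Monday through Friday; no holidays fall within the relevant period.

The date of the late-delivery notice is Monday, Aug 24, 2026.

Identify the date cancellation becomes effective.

The last day of the extended delivery period: Aug 24, 2026 + 28 days = Sep 21, 2026.
Adding 32 calendar days to Sep 21, 2026 gives Oct 23, 2026, which is the last day of the waiting period.
The last day of the consultation period: 27 calendar days after Oct 23, 2026 is Nov 19, 2026.
Adding 45 calendar days to Nov 19, 2026 gives Jan 3, 2027, which is the date cancellation becomes effective. That falls on a Sunday, so it rolls to the next business day, Monday, Jan 4, 2027.

Jan 4, 2027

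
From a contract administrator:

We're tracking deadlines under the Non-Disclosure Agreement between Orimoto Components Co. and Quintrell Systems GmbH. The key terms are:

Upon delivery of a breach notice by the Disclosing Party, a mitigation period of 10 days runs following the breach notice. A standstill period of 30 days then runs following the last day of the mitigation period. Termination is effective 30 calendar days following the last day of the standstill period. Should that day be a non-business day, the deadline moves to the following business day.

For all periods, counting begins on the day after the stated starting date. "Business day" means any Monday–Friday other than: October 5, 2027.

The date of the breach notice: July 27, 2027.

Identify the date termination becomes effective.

October 6, 2027

The last day of the mitigation period: July 27, 2027 + 10 days = August 6, 2027.
The last day of the standstill period: 30 calendar days after August 6, 2027 is September 5, 2027.
The date termination becomes effective: 30 calendar days after September 5, 2027 is October 5, 2027. That falls on Tuesday, a listed holiday, so it rolls to the next business day, Wednesday, October 6, 2027.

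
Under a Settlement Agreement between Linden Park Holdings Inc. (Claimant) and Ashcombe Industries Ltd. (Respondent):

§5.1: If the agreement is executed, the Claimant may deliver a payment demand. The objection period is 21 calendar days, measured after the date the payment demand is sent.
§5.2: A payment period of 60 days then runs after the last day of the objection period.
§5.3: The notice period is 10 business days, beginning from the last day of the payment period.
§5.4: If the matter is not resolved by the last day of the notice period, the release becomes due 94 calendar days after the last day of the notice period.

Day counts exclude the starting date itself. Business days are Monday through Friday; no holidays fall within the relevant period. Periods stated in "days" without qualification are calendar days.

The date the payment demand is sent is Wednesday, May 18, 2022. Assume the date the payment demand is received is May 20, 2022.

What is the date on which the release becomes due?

The last day of the objection period: May 18, 2022 + 21 days = Jun 8, 2022.
The last day of the payment period: 60 calendar days after Jun 8, 2022 is Aug 7, 2022.
The last day of the notice period: counting 10 business days from Sunday, Aug 7, 2022 (Aug 8, Aug 9, Aug 10, Aug 11, Aug 12, Aug 15, Aug 16, Aug 17, Aug 18, Aug 19, skipping weekends) reaches Friday, Aug 19, 2022.
The date on which the release becomes due: Aug 19, 2022 + 94 days = Nov 21, 2022.

Nov 21, 2022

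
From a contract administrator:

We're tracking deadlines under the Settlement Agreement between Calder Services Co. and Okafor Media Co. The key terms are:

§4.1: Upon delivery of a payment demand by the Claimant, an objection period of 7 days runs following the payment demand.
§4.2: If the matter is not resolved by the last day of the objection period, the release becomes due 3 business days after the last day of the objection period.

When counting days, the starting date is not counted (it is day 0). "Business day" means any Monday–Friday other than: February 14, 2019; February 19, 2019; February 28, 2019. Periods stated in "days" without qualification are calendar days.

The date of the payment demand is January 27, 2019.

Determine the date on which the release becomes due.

The last day of the objection period: January 27, 2019 + 7 days = February 3, 2019.
The date on which the release becomes due: counting 3 business days from Sunday, February 3, 2019 (Feb 4, Feb 5, Feb 6, skipping weekends) reaches Wednesday, February 6, 2019.

February 6, 2019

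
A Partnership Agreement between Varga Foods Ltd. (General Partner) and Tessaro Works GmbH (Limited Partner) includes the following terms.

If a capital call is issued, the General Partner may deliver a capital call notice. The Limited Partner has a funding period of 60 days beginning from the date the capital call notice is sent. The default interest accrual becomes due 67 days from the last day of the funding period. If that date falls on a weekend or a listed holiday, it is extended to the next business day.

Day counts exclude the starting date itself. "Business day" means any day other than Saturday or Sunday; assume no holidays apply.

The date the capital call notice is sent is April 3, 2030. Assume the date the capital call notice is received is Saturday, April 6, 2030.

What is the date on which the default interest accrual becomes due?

The last day of the funding period: April 3, 2030 + 60 days = June 2, 2030.
Adding 67 calendar days to June 2, 2030 gives August 8, 2030, which is the date on which the default interest accrual becomes due. August 8, 2030 is a Thursday, so no roll-forward applies.

August 8, 2030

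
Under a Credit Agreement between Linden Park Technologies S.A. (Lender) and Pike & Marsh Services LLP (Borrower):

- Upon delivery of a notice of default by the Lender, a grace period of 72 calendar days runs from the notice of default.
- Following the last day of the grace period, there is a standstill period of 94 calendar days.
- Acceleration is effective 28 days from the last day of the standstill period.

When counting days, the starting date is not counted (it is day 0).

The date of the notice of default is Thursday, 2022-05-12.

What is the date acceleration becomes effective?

2022-11-22

The last day of the grace period: 2022-05-12 + 72 days = 2022-07-23.
The last day of the standstill period: 2022-07-23 + 94 days = 2022-10-25.
The date acceleration becomes effective: 2022-10-25 + 28 days = 2022-11-22.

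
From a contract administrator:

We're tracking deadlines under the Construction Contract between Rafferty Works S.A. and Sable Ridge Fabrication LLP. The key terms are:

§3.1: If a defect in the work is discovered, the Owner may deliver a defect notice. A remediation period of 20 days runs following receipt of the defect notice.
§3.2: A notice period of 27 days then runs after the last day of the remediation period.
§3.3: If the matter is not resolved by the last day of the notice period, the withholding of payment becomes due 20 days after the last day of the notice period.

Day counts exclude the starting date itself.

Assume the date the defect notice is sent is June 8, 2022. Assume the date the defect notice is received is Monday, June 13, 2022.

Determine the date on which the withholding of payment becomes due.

The last day of the remediation period: June 13, 2022 + 20 days = July 3, 2022.
The last day of the notice period: July 3, 2022 + 27 days = July 30, 2022.
The date on which the withholding of payment becomes due: July 30, 2022 + 20 days = August 19, 2022.

August 19, 2022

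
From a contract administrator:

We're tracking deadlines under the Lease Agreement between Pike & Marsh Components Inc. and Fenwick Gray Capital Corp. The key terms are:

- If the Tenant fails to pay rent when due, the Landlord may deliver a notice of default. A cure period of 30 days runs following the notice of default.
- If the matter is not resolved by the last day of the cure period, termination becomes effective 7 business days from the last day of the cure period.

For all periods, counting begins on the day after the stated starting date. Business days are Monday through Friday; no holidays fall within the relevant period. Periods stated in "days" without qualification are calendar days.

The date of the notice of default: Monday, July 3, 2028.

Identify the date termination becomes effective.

Adding 30 calendar days to July 3, 2028 gives August 2, 2028, which is the last day of the cure period.
From Wednesday, August 2, 2028, 7 business days (Aug 3, Aug 4, Aug 7, Aug 8, Aug 9, Aug 10, Aug 11, skipping weekends) brings us to Friday, August 11, 2028, which is the date termination becomes effective.

August 11, 2028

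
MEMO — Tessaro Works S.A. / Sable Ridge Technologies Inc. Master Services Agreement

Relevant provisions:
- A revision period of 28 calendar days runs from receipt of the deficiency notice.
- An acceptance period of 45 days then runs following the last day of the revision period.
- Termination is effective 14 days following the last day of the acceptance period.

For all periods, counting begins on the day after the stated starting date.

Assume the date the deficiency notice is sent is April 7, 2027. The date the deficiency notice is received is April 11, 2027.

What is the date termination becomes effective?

The last day of the revision period: April 11, 2027 + 28 days = May 9, 2027.
The last day of the acceptance period: May 9, 2027 + 45 days = June 23, 2027.
The date termination becomes effective: June 23, 2027 + 14 days = July 7, 2027.

July 7, 2027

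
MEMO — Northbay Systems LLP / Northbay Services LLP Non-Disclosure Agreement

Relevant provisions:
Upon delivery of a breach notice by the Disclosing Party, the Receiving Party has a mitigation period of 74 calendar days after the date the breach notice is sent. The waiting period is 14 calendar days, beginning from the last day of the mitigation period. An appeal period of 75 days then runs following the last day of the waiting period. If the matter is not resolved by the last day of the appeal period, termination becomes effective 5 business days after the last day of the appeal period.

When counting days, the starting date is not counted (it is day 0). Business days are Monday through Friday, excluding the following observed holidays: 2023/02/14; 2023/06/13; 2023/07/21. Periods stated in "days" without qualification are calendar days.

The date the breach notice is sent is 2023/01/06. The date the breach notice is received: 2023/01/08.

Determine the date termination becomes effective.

2023/06/23

Adding 74 calendar days to 2023/01/06 gives 2023/03/21, which is the last day of the mitigation period.
Adding 14 calendar days to 2023/03/21 gives 2023/04/04, which is the last day of the waiting period.
The last day of the appeal period: 2023/04/04 + 75 days = 2023/06/18.
From Sunday, 2023/06/18, 5 business days (Jun 19, Jun 20, Jun 21, Jun 22, Jun 23, skipping weekends) brings us to Friday, 2023/06/23, which is the date termination becomes effective.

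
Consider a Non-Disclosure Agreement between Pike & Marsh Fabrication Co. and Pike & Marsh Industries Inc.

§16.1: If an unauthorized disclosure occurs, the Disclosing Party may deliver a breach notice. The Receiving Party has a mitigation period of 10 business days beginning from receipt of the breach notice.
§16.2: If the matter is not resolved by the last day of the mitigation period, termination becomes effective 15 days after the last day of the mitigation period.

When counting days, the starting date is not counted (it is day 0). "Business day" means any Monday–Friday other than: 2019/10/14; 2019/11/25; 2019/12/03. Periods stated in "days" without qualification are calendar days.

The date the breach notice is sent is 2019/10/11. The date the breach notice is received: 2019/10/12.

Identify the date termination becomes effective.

2019/11/12

The last day of the mitigation period: 10 business days after Saturday, 2019/10/12, skipping weekends and the listed holiday on Oct 14 — Oct 15, Oct 16, Oct 17, Oct 18, Oct 21, Oct 22, Oct 23, Oct 24, Oct 25, Oct 28 — lands on Monday, 2019/10/28.
Adding 15 calendar days to 2019/10/28 gives 2019/11/12, which is the date termination becomes effective.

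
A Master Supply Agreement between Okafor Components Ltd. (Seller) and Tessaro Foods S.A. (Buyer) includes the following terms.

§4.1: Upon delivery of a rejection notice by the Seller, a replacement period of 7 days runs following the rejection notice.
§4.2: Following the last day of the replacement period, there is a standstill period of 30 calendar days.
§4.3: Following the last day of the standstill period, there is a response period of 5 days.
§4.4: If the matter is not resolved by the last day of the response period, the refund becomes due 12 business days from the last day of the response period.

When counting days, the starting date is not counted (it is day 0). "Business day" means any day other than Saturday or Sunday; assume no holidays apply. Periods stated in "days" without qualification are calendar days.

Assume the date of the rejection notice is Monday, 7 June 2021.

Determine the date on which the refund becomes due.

4 August 2021

The last day of the replacement period: 7 June 2021 + 7 days = 14 June 2021.
The last day of the standstill period: 30 calendar days after 14 June 2021 is 14 July 2021.
The last day of the response period: 5 calendar days after 14 July 2021 is 19 July 2021.
The date on which the refund becomes due: 12 business days after Monday, 19 July 2021, skipping weekends — Jul 20, Jul 21, Jul 22, Jul 23, …, Aug 2, Aug 3, Aug 4 — lands on Wednesday, 4 August 2021.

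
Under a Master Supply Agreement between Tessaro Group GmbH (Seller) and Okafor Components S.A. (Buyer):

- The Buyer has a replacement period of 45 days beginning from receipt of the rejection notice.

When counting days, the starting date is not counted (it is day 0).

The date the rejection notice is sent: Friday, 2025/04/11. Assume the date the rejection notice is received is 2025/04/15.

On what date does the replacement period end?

Adding 45 calendar days to 2025/04/15 gives 2025/05/30, which is the last day of the replacement period.

2025/05/30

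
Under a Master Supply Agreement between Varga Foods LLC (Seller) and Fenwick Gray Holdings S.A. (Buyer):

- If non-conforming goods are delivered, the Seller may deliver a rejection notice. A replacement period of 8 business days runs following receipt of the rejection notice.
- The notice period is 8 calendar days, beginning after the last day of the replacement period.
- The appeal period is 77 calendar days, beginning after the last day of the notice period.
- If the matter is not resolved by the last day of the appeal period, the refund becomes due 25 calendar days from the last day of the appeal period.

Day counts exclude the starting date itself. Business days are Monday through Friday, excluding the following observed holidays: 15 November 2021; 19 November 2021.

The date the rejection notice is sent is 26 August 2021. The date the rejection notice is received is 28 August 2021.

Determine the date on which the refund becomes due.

From Saturday, 28 August 2021, 8 business days (Aug 30, Aug 31, Sep 1, Sep 2, Sep 3, Sep 6, Sep 7, Sep 8, skipping weekends) brings us to Wednesday, 8 September 2021, which is the last day of the replacement period.
The last day of the notice period: 8 calendar days after 8 September 2021 is 16 September 2021.
The last day of the appeal period: 77 calendar days after 16 September 2021 is 2 December 2021.
The date on which the refund becomes due: 2 December 2021 + 25 days = 27 December 2021.

27 December 2021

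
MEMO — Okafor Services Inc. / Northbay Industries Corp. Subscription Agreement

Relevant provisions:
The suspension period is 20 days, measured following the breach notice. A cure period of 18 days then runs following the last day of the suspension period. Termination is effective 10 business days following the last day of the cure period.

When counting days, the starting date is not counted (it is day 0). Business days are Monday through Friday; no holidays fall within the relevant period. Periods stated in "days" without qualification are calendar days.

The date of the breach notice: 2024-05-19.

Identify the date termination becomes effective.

The last day of the suspension period: 2024-05-19 + 20 days = 2024-06-08.
The last day of the cure period: 18 calendar days after 2024-06-08 is 2024-06-26.
The date termination becomes effective: counting 10 business days from Wednesday, 2024-06-26 (Jun 27, Jun 28, Jul 1, Jul 2, Jul 3, Jul 4, Jul 5, Jul 8, Jul 9, Jul 10, skipping weekends) reaches Wednesday, 2024-07-10.

2024-07-10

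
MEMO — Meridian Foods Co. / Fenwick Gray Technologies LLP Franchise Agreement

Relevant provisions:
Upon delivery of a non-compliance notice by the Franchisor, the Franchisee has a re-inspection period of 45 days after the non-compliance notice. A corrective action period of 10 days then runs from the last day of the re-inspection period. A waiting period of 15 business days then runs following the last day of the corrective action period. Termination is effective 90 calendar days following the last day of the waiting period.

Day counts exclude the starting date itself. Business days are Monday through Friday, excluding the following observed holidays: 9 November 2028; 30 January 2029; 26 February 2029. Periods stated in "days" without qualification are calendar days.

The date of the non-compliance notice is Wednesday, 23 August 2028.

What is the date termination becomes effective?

5 February 2029

The last day of the re-inspection period: 45 calendar days after 23 August 2028 is 7 October 2028.
Adding 10 calendar days to 7 October 2028 gives 17 October 2028, which is the last day of the corrective action period.
The last day of the waiting period: counting 15 business days from Tuesday, 17 October 2028 (Oct 18, Oct 19, Oct 20, Oct 23, …, Nov 3, Nov 6, Nov 7, skipping weekends) reaches Tuesday, 7 November 2028.
Adding 90 calendar days to 7 November 2028 gives 5 February 2029, which is the date termination becomes effective.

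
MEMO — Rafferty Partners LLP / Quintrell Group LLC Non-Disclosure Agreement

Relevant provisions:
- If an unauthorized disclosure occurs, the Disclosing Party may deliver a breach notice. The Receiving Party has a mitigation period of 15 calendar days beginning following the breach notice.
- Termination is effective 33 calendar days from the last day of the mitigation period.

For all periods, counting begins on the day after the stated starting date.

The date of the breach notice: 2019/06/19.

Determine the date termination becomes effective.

The last day of the mitigation period: 2019/06/19 + 15 days = 2019/07/04.
The date termination becomes effective: 33 calendar days after 2019/07/04 is 2019/08/06.

2019/08/06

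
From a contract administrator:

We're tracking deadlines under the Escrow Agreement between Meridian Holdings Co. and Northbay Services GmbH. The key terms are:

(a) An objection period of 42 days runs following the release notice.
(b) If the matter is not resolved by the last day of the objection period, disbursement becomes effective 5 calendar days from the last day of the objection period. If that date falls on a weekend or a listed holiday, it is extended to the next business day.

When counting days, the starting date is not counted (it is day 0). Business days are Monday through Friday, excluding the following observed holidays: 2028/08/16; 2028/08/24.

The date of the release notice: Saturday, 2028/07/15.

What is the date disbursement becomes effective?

2028/08/31

The last day of the objection period: 2028/07/15 + 42 days = 2028/08/26.
The date disbursement becomes effective: 5 calendar days after 2028/08/26 is 2028/08/31. 2028/08/31 is a Thursday and is not a listed holiday, so no roll-forward applies.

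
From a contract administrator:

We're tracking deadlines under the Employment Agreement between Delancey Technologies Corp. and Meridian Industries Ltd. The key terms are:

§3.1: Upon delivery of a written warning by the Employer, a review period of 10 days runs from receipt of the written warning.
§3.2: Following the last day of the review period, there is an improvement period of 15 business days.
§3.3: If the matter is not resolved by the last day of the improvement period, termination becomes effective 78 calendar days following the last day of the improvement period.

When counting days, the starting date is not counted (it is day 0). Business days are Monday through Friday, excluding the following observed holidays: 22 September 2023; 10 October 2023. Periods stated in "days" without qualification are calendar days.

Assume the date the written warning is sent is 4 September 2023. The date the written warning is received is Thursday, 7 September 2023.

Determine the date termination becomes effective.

26 December 2023

The last day of the review period: 10 calendar days after 7 September 2023 is 17 September 2023.
The last day of the improvement period: 15 business days after Sunday, 17 September 2023, skipping weekends and the listed holiday on Sep 22 — Sep 18, Sep 19, Sep 20, Sep 21, …, Oct 5, Oct 6, Oct 9 — lands on Monday, 9 October 2023.
Adding 78 calendar days to 9 October 2023 gives 26 December 2023, which is the date termination becomes effective.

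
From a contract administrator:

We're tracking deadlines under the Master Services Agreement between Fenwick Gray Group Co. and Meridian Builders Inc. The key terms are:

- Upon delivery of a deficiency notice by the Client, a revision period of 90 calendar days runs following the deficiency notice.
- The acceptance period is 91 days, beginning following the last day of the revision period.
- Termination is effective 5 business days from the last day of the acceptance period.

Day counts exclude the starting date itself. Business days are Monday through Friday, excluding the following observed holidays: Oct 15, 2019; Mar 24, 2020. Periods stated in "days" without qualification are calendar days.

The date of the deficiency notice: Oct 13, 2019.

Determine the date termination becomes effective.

Apr 17, 2020

Adding 90 calendar days to Oct 13, 2019 gives Jan 11, 2020, which is the last day of the revision period.
The last day of the acceptance period: Jan 11, 2020 + 91 days = Apr 11, 2020.
From Saturday, Apr 11, 2020, 5 business days (Apr 13, Apr 14, Apr 15, Apr 16, Apr 17, skipping weekends) brings us to Friday, Apr 17, 2020, which is the date termination becomes effective.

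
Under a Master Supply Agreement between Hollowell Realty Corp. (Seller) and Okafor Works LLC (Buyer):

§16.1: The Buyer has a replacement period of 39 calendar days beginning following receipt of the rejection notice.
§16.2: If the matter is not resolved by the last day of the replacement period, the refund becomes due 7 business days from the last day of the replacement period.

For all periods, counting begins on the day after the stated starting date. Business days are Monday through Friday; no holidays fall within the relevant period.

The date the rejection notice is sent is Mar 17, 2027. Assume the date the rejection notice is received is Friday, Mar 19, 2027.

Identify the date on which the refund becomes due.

Adding 39 calendar days to Mar 19, 2027 gives Apr 27, 2027, which is the last day of the replacement period.
The date on which the refund becomes due: 7 business days after Tuesday, Apr 27, 2027, skipping weekends — Apr 28, Apr 29, Apr 30, May 3, May 4, May 5, May 6 — lands on Thursday, May 6, 2027.

May 6, 2027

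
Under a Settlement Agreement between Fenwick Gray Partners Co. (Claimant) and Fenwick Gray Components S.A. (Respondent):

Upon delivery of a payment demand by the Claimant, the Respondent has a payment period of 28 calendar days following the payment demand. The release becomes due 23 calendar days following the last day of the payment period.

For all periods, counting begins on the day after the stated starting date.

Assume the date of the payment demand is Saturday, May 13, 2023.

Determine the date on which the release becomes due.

The last day of the payment period: May 13, 2023 + 28 days = Jun 10, 2023.
The date on which the release becomes due: Jun 10, 2023 + 23 days = Jul 3, 2023.

Jul 3, 2023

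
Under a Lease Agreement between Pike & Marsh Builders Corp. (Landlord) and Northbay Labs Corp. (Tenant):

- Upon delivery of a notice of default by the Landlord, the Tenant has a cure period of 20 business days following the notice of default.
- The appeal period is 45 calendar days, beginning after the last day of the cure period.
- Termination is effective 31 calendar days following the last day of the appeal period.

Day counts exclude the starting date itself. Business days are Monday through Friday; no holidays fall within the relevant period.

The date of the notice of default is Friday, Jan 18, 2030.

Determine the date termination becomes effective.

The last day of the cure period: 20 business days after Friday, Jan 18, 2030, skipping weekends — Jan 21, Jan 22, Jan 23, Jan 24, …, Feb 13, Feb 14, Feb 15 — lands on Friday, Feb 15, 2030.
The last day of the appeal period: Feb 15, 2030 + 45 days = Apr 1, 2030.
The date termination becomes effective: Apr 1, 2030 + 31 days = May 2, 2030.

May 2, 2030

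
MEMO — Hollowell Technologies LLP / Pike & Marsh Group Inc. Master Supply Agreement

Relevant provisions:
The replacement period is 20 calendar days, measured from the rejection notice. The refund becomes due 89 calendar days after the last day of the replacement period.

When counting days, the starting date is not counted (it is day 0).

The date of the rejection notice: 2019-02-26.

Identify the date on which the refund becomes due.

The last day of the replacement period: 2019-02-26 + 20 days = 2019-03-18.
Adding 89 calendar days to 2019-03-18 gives 2019-06-15, which is the date on which the refund becomes due.

2019-06-15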